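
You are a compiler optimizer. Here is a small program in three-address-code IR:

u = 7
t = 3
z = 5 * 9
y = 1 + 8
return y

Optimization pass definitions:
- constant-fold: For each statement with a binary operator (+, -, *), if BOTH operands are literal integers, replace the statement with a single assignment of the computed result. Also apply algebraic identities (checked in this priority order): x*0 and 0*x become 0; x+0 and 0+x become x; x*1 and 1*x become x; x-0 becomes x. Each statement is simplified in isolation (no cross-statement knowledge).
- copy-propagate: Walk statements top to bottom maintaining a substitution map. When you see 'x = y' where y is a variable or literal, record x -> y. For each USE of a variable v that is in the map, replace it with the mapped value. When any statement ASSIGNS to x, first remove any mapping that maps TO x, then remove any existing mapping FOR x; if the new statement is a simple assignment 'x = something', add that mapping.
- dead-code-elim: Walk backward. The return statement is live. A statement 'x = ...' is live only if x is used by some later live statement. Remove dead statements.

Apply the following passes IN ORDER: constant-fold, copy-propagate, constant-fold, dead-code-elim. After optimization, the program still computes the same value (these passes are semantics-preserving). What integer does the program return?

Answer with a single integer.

Initial IR:
  u = 7
  t = 3
  z = 5 * 9
  y = 1 + 8
  return y
After constant-fold (5 stmts):
  u = 7
  t = 3
  z = 45
  y = 9
  return y
After copy-propagate (5 stmts):
  u = 7
  t = 3
  z = 45
  y = 9
  return 9
After constant-fold (5 stmts):
  u = 7
  t = 3
  z = 45
  y = 9
  return 9
After dead-code-elim (1 stmts):
  return 9
Evaluate:
  u = 7  =>  u = 7
  t = 3  =>  t = 3
  z = 5 * 9  =>  z = 45
  y = 1 + 8  =>  y = 9
  return y = 9

Answer: 9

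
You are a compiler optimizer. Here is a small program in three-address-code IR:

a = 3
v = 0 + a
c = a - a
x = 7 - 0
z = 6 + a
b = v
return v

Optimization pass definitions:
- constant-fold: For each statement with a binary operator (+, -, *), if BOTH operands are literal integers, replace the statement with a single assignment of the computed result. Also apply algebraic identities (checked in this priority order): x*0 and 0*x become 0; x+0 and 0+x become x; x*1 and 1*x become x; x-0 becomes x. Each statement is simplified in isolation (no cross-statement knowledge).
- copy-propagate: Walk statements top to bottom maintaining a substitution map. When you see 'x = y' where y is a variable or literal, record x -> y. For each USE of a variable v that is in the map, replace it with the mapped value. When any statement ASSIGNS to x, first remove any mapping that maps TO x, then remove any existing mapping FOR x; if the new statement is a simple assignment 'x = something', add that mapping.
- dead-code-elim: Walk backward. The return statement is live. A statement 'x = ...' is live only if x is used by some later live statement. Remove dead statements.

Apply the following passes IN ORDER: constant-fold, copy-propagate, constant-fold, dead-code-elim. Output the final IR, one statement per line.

Answer: return 3

Derivation:
Initial IR:
  a = 3
  v = 0 + a
  c = a - a
  x = 7 - 0
  z = 6 + a
  b = v
  return v
After constant-fold (7 stmts):
  a = 3
  v = a
  c = a - a
  x = 7
  z = 6 + a
  b = v
  return v
After copy-propagate (7 stmts):
  a = 3
  v = 3
  c = 3 - 3
  x = 7
  z = 6 + 3
  b = 3
  return 3
After constant-fold (7 stmts):
  a = 3
  v = 3
  c = 0
  x = 7
  z = 9
  b = 3
  return 3
After dead-code-elim (1 stmts):
  return 3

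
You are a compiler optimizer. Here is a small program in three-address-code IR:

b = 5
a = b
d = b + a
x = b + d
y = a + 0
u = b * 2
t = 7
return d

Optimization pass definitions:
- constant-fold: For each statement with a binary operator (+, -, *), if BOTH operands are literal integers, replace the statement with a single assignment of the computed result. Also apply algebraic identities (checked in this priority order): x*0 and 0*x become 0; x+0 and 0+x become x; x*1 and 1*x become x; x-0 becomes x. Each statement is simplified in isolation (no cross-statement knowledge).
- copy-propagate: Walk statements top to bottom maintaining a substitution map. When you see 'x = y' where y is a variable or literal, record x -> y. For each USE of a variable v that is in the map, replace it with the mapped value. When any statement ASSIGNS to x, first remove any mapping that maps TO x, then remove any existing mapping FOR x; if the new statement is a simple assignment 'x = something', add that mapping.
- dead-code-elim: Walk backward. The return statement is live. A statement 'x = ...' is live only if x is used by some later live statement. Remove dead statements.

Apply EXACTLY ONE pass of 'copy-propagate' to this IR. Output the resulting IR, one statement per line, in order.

Applying copy-propagate statement-by-statement:
  [1] b = 5  (unchanged)
  [2] a = b  -> a = 5
  [3] d = b + a  -> d = 5 + 5
  [4] x = b + d  -> x = 5 + d
  [5] y = a + 0  -> y = 5 + 0
  [6] u = b * 2  -> u = 5 * 2
  [7] t = 7  (unchanged)
  [8] return d  (unchanged)
Result (8 stmts):
  b = 5
  a = 5
  d = 5 + 5
  x = 5 + d
  y = 5 + 0
  u = 5 * 2
  t = 7
  return d

Answer: b = 5
a = 5
d = 5 + 5
x = 5 + d
y = 5 + 0
u = 5 * 2
t = 7
return d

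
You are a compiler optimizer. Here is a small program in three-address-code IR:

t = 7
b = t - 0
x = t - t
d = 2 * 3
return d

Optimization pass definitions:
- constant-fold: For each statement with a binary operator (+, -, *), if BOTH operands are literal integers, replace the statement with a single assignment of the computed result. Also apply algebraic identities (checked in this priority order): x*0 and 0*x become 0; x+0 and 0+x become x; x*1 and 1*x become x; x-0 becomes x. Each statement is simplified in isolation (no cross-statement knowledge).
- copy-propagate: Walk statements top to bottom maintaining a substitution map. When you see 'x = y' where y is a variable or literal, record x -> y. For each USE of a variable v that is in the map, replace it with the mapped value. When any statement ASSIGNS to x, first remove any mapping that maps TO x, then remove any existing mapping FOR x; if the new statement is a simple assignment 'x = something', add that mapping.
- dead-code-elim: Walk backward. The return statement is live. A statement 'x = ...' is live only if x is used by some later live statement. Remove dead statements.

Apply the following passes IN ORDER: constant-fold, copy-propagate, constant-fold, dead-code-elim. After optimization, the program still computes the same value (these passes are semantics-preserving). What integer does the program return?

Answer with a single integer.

Answer: 6

Derivation:
Initial IR:
  t = 7
  b = t - 0
  x = t - t
  d = 2 * 3
  return d
After constant-fold (5 stmts):
  t = 7
  b = t
  x = t - t
  d = 6
  return d
After copy-propagate (5 stmts):
  t = 7
  b = 7
  x = 7 - 7
  d = 6
  return 6
After constant-fold (5 stmts):
  t = 7
  b = 7
  x = 0
  d = 6
  return 6
After dead-code-elim (1 stmts):
  return 6
Evaluate:
  t = 7  =>  t = 7
  b = t - 0  =>  b = 7
  x = t - t  =>  x = 0
  d = 2 * 3  =>  d = 6
  return d = 6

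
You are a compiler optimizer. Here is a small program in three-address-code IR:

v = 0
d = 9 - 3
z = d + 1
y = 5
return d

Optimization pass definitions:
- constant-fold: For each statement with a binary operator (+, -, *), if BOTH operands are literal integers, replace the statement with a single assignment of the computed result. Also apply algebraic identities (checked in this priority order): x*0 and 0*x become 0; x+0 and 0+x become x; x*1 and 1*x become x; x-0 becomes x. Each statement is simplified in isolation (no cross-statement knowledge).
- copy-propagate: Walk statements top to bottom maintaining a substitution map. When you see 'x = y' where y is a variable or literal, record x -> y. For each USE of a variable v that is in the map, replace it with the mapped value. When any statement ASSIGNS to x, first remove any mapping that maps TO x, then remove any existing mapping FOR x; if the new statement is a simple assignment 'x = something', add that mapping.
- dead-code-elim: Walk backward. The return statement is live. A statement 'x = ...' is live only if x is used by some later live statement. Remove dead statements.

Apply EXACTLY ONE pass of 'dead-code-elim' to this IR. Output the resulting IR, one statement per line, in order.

Applying dead-code-elim statement-by-statement:
  [5] return d  -> KEEP (return); live=['d']
  [4] y = 5  -> DEAD (y not live)
  [3] z = d + 1  -> DEAD (z not live)
  [2] d = 9 - 3  -> KEEP; live=[]
  [1] v = 0  -> DEAD (v not live)
Result (2 stmts):
  d = 9 - 3
  return d

Answer: d = 9 - 3
return d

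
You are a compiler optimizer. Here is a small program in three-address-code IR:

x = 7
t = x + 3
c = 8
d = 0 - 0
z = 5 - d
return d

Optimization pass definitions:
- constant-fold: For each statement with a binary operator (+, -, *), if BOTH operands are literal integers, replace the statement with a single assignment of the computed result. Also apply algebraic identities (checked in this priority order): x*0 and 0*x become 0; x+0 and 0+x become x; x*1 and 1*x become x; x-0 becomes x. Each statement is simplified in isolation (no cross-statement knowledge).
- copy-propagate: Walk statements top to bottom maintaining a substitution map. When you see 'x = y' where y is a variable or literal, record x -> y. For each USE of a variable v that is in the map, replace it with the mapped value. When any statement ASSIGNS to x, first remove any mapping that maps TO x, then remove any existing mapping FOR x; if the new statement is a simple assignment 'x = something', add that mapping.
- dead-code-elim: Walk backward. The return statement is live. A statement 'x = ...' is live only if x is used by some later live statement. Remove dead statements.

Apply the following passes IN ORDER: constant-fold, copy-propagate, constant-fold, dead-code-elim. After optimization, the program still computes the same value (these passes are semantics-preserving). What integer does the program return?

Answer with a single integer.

Initial IR:
  x = 7
  t = x + 3
  c = 8
  d = 0 - 0
  z = 5 - d
  return d
After constant-fold (6 stmts):
  x = 7
  t = x + 3
  c = 8
  d = 0
  z = 5 - d
  return d
After copy-propagate (6 stmts):
  x = 7
  t = 7 + 3
  c = 8
  d = 0
  z = 5 - 0
  return 0
After constant-fold (6 stmts):
  x = 7
  t = 10
  c = 8
  d = 0
  z = 5
  return 0
After dead-code-elim (1 stmts):
  return 0
Evaluate:
  x = 7  =>  x = 7
  t = x + 3  =>  t = 10
  c = 8  =>  c = 8
  d = 0 - 0  =>  d = 0
  z = 5 - d  =>  z = 5
  return d = 0

Answer: 0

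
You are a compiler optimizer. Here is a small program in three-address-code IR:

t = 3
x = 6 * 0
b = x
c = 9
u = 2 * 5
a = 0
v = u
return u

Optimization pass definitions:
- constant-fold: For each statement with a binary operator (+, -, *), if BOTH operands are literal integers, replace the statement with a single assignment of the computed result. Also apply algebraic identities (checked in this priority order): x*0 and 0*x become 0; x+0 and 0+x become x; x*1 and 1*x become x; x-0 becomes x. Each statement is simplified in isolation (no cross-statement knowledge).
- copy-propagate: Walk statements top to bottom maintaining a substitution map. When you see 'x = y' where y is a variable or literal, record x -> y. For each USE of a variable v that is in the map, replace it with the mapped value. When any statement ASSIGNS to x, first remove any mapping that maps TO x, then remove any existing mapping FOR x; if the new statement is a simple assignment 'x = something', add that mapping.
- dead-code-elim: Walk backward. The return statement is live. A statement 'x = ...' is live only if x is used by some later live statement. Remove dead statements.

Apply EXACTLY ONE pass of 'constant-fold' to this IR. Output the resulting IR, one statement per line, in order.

Applying constant-fold statement-by-statement:
  [1] t = 3  (unchanged)
  [2] x = 6 * 0  -> x = 0
  [3] b = x  (unchanged)
  [4] c = 9  (unchanged)
  [5] u = 2 * 5  -> u = 10
  [6] a = 0  (unchanged)
  [7] v = u  (unchanged)
  [8] return u  (unchanged)
Result (8 stmts):
  t = 3
  x = 0
  b = x
  c = 9
  u = 10
  a = 0
  v = u
  return u

Answer: t = 3
x = 0
b = x
c = 9
u = 10
a = 0
v = u
return u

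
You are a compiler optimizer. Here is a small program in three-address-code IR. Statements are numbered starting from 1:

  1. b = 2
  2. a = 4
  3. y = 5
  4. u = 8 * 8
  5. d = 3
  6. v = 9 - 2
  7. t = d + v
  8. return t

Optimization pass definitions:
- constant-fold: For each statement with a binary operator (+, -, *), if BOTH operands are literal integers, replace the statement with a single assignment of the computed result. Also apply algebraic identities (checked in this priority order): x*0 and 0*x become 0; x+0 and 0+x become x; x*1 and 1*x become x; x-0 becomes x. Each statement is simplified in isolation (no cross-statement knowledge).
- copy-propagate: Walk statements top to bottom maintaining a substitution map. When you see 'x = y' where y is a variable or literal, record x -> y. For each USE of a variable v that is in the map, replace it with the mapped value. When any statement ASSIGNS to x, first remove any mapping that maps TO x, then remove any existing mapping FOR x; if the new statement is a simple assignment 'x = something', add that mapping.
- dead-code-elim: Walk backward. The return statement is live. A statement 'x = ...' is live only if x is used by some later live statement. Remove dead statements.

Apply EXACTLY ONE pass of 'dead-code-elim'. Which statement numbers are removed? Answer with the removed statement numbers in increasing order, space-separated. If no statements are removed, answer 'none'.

Backward liveness scan:
Stmt 1 'b = 2': DEAD (b not in live set [])
Stmt 2 'a = 4': DEAD (a not in live set [])
Stmt 3 'y = 5': DEAD (y not in live set [])
Stmt 4 'u = 8 * 8': DEAD (u not in live set [])
Stmt 5 'd = 3': KEEP (d is live); live-in = []
Stmt 6 'v = 9 - 2': KEEP (v is live); live-in = ['d']
Stmt 7 't = d + v': KEEP (t is live); live-in = ['d', 'v']
Stmt 8 'return t': KEEP (return); live-in = ['t']
Removed statement numbers: [1, 2, 3, 4]
Surviving IR:
  d = 3
  v = 9 - 2
  t = d + v
  return t

Answer: 1 2 3 4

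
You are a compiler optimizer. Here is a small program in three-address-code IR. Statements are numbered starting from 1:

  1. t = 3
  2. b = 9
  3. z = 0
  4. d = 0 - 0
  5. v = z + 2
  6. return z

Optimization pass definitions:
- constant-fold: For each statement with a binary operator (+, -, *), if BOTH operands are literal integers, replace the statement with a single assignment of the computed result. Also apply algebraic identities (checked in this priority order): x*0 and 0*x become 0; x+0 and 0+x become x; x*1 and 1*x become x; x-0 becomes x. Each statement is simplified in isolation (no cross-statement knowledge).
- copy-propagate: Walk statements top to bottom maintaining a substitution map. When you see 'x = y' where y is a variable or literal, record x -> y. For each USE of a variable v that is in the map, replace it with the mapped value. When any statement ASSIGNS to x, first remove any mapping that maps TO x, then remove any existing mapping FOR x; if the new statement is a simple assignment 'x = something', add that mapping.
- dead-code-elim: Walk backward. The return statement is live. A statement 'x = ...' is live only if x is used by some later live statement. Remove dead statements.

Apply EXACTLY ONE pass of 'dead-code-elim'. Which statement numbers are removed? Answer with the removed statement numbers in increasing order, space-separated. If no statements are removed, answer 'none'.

Backward liveness scan:
Stmt 1 't = 3': DEAD (t not in live set [])
Stmt 2 'b = 9': DEAD (b not in live set [])
Stmt 3 'z = 0': KEEP (z is live); live-in = []
Stmt 4 'd = 0 - 0': DEAD (d not in live set ['z'])
Stmt 5 'v = z + 2': DEAD (v not in live set ['z'])
Stmt 6 'return z': KEEP (return); live-in = ['z']
Removed statement numbers: [1, 2, 4, 5]
Surviving IR:
  z = 0
  return z

Answer: 1 2 4 5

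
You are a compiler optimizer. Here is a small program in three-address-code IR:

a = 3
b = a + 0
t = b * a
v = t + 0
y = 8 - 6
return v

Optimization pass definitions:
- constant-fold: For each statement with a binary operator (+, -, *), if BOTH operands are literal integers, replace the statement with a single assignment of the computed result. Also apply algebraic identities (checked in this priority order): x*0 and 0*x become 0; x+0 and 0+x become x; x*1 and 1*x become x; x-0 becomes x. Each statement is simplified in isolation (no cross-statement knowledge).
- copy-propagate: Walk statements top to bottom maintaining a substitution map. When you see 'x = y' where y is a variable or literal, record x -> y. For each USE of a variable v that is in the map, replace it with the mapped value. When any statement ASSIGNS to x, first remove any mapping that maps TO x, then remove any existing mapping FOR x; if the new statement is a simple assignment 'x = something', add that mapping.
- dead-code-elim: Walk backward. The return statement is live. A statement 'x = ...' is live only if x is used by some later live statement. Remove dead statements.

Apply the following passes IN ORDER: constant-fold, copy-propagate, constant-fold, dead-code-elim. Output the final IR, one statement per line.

Initial IR:
  a = 3
  b = a + 0
  t = b * a
  v = t + 0
  y = 8 - 6
  return v
After constant-fold (6 stmts):
  a = 3
  b = a
  t = b * a
  v = t
  y = 2
  return v
After copy-propagate (6 stmts):
  a = 3
  b = 3
  t = 3 * 3
  v = t
  y = 2
  return t
After constant-fold (6 stmts):
  a = 3
  b = 3
  t = 9
  v = t
  y = 2
  return t
After dead-code-elim (2 stmts):
  t = 9
  return t

Answer: t = 9
return t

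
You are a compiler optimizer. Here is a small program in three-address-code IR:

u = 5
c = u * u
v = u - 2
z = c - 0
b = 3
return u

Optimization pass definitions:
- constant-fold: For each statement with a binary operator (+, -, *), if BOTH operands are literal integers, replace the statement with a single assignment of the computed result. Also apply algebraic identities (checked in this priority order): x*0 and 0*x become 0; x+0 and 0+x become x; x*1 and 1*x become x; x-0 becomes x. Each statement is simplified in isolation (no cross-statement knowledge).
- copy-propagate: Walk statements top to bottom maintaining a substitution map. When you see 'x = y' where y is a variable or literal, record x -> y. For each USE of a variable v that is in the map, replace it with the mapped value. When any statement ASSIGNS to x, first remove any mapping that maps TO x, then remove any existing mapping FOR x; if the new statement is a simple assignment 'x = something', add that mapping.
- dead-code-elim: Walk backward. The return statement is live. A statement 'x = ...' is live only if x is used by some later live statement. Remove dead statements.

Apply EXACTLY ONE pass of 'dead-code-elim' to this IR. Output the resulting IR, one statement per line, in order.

Applying dead-code-elim statement-by-statement:
  [6] return u  -> KEEP (return); live=['u']
  [5] b = 3  -> DEAD (b not live)
  [4] z = c - 0  -> DEAD (z not live)
  [3] v = u - 2  -> DEAD (v not live)
  [2] c = u * u  -> DEAD (c not live)
  [1] u = 5  -> KEEP; live=[]
Result (2 stmts):
  u = 5
  return u

Answer: u = 5
return u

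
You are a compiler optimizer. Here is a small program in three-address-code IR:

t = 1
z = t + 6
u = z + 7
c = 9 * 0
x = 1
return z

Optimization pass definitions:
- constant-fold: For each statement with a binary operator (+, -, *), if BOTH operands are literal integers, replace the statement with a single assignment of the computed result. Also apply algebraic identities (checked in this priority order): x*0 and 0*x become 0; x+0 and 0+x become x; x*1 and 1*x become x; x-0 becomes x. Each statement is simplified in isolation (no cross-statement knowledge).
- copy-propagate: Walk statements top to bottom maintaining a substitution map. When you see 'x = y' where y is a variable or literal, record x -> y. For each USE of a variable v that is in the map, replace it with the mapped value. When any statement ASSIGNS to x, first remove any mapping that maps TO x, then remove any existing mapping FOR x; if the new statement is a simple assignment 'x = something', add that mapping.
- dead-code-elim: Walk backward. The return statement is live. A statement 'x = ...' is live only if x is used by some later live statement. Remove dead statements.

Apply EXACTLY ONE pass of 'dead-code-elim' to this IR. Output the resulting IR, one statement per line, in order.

Applying dead-code-elim statement-by-statement:
  [6] return z  -> KEEP (return); live=['z']
  [5] x = 1  -> DEAD (x not live)
  [4] c = 9 * 0  -> DEAD (c not live)
  [3] u = z + 7  -> DEAD (u not live)
  [2] z = t + 6  -> KEEP; live=['t']
  [1] t = 1  -> KEEP; live=[]
Result (3 stmts):
  t = 1
  z = t + 6
  return z

Answer: t = 1
z = t + 6
return z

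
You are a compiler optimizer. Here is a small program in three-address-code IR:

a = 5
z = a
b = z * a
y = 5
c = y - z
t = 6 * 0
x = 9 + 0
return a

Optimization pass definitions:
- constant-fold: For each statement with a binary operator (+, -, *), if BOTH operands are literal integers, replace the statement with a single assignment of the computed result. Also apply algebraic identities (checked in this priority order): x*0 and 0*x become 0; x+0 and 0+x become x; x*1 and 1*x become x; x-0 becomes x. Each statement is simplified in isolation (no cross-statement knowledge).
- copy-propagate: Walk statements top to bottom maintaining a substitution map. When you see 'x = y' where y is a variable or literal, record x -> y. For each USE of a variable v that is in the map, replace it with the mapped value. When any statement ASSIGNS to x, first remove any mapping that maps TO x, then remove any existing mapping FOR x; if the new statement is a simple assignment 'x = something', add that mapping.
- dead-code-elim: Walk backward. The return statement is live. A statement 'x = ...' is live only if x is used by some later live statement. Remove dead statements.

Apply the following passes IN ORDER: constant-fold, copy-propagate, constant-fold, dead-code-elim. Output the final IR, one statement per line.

Initial IR:
  a = 5
  z = a
  b = z * a
  y = 5
  c = y - z
  t = 6 * 0
  x = 9 + 0
  return a
After constant-fold (8 stmts):
  a = 5
  z = a
  b = z * a
  y = 5
  c = y - z
  t = 0
  x = 9
  return a
After copy-propagate (8 stmts):
  a = 5
  z = 5
  b = 5 * 5
  y = 5
  c = 5 - 5
  t = 0
  x = 9
  return 5
After constant-fold (8 stmts):
  a = 5
  z = 5
  b = 25
  y = 5
  c = 0
  t = 0
  x = 9
  return 5
After dead-code-elim (1 stmts):
  return 5

Answer: return 5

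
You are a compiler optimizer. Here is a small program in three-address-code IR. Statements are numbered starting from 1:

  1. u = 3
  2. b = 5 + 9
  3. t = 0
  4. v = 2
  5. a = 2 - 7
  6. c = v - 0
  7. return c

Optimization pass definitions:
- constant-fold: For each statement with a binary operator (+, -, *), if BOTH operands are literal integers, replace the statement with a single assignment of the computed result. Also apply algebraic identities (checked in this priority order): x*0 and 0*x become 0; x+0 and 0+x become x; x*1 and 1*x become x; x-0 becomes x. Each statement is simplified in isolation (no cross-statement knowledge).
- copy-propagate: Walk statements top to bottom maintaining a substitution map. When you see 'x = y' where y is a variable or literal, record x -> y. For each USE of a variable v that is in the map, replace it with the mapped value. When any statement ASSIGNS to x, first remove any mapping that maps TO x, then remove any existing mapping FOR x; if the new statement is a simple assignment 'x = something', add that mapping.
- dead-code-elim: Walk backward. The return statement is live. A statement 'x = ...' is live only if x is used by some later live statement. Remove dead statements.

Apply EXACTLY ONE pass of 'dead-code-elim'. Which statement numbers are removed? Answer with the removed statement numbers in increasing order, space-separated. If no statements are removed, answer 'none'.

Answer: 1 2 3 5

Derivation:
Backward liveness scan:
Stmt 1 'u = 3': DEAD (u not in live set [])
Stmt 2 'b = 5 + 9': DEAD (b not in live set [])
Stmt 3 't = 0': DEAD (t not in live set [])
Stmt 4 'v = 2': KEEP (v is live); live-in = []
Stmt 5 'a = 2 - 7': DEAD (a not in live set ['v'])
Stmt 6 'c = v - 0': KEEP (c is live); live-in = ['v']
Stmt 7 'return c': KEEP (return); live-in = ['c']
Removed statement numbers: [1, 2, 3, 5]
Surviving IR:
  v = 2
  c = v - 0
  return c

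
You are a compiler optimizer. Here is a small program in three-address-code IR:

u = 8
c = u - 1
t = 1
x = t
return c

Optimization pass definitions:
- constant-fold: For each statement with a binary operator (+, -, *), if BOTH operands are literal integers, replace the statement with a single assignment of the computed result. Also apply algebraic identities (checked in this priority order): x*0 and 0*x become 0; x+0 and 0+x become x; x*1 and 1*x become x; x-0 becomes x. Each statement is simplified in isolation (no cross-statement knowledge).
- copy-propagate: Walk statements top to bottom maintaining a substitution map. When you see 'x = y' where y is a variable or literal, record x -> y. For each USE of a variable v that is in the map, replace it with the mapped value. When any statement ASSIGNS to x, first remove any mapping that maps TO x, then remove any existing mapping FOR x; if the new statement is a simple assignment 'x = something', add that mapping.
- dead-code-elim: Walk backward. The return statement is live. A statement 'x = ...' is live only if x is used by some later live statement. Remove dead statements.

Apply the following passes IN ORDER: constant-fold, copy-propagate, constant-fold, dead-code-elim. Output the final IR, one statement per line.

Initial IR:
  u = 8
  c = u - 1
  t = 1
  x = t
  return c
After constant-fold (5 stmts):
  u = 8
  c = u - 1
  t = 1
  x = t
  return c
After copy-propagate (5 stmts):
  u = 8
  c = 8 - 1
  t = 1
  x = 1
  return c
After constant-fold (5 stmts):
  u = 8
  c = 7
  t = 1
  x = 1
  return c
After dead-code-elim (2 stmts):
  c = 7
  return c

Answer: c = 7
return c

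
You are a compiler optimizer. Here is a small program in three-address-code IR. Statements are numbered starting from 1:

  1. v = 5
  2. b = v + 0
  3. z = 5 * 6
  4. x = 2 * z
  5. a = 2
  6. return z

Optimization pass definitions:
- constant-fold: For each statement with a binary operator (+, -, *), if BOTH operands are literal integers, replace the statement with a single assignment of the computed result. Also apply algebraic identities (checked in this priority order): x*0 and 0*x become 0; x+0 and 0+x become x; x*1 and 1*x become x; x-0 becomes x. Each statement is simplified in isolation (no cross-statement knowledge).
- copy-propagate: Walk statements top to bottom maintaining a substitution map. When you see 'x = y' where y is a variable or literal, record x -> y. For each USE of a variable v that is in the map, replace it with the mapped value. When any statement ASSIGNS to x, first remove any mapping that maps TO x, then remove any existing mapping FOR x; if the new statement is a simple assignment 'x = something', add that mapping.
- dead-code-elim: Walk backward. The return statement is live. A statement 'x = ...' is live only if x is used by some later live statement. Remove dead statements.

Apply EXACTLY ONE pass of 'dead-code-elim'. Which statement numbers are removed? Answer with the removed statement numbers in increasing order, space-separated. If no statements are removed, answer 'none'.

Backward liveness scan:
Stmt 1 'v = 5': DEAD (v not in live set [])
Stmt 2 'b = v + 0': DEAD (b not in live set [])
Stmt 3 'z = 5 * 6': KEEP (z is live); live-in = []
Stmt 4 'x = 2 * z': DEAD (x not in live set ['z'])
Stmt 5 'a = 2': DEAD (a not in live set ['z'])
Stmt 6 'return z': KEEP (return); live-in = ['z']
Removed statement numbers: [1, 2, 4, 5]
Surviving IR:
  z = 5 * 6
  return z

Answer: 1 2 4 5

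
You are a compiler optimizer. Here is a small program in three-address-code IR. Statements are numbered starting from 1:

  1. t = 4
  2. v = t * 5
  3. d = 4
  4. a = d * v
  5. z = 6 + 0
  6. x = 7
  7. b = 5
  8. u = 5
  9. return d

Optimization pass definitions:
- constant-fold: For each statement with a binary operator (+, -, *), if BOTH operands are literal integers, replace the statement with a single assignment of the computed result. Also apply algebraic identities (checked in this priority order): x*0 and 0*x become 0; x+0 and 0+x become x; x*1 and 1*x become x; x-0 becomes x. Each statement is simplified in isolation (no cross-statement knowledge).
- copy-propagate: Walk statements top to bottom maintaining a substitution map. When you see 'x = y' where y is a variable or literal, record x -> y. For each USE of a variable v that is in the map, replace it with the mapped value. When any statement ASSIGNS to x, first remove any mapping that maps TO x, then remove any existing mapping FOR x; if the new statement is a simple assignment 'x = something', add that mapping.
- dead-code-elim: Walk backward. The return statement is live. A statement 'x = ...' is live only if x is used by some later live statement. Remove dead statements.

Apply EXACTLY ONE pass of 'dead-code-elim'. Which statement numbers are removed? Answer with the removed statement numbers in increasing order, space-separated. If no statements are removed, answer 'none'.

Backward liveness scan:
Stmt 1 't = 4': DEAD (t not in live set [])
Stmt 2 'v = t * 5': DEAD (v not in live set [])
Stmt 3 'd = 4': KEEP (d is live); live-in = []
Stmt 4 'a = d * v': DEAD (a not in live set ['d'])
Stmt 5 'z = 6 + 0': DEAD (z not in live set ['d'])
Stmt 6 'x = 7': DEAD (x not in live set ['d'])
Stmt 7 'b = 5': DEAD (b not in live set ['d'])
Stmt 8 'u = 5': DEAD (u not in live set ['d'])
Stmt 9 'return d': KEEP (return); live-in = ['d']
Removed statement numbers: [1, 2, 4, 5, 6, 7, 8]
Surviving IR:
  d = 4
  return d

Answer: 1 2 4 5 6 7 8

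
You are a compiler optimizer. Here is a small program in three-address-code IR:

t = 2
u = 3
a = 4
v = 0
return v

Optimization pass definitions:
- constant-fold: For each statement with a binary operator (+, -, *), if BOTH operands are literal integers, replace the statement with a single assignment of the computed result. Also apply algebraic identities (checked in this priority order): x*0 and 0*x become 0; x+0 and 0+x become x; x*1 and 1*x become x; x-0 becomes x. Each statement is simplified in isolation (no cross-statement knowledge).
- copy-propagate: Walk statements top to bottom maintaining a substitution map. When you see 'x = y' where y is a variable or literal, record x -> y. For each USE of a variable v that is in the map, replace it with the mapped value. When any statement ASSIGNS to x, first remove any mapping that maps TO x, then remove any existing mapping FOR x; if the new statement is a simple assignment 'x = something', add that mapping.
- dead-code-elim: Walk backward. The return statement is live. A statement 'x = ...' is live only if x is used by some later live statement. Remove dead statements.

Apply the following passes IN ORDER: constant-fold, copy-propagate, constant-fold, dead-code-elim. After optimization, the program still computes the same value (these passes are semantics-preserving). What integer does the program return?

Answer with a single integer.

Answer: 0

Derivation:
Initial IR:
  t = 2
  u = 3
  a = 4
  v = 0
  return v
After constant-fold (5 stmts):
  t = 2
  u = 3
  a = 4
  v = 0
  return v
After copy-propagate (5 stmts):
  t = 2
  u = 3
  a = 4
  v = 0
  return 0
After constant-fold (5 stmts):
  t = 2
  u = 3
  a = 4
  v = 0
  return 0
After dead-code-elim (1 stmts):
  return 0
Evaluate:
  t = 2  =>  t = 2
  u = 3  =>  u = 3
  a = 4  =>  a = 4
  v = 0  =>  v = 0
  return v = 0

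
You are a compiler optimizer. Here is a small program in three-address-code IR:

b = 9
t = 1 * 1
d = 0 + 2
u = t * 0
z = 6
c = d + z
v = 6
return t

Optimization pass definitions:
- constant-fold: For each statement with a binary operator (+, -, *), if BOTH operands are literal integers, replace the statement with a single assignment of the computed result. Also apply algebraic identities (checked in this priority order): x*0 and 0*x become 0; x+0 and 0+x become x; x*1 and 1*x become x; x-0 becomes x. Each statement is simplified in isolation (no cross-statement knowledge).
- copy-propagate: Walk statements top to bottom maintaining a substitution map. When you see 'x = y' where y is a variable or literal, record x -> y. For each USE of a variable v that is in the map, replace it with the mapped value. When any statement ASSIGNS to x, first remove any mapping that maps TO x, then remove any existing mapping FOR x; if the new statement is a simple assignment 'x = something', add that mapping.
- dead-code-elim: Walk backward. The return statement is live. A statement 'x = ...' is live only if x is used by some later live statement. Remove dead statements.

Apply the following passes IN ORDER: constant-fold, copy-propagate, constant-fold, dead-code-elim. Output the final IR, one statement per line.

Answer: return 1

Derivation:
Initial IR:
  b = 9
  t = 1 * 1
  d = 0 + 2
  u = t * 0
  z = 6
  c = d + z
  v = 6
  return t
After constant-fold (8 stmts):
  b = 9
  t = 1
  d = 2
  u = 0
  z = 6
  c = d + z
  v = 6
  return t
After copy-propagate (8 stmts):
  b = 9
  t = 1
  d = 2
  u = 0
  z = 6
  c = 2 + 6
  v = 6
  return 1
After constant-fold (8 stmts):
  b = 9
  t = 1
  d = 2
  u = 0
  z = 6
  c = 8
  v = 6
  return 1
After dead-code-elim (1 stmts):
  return 1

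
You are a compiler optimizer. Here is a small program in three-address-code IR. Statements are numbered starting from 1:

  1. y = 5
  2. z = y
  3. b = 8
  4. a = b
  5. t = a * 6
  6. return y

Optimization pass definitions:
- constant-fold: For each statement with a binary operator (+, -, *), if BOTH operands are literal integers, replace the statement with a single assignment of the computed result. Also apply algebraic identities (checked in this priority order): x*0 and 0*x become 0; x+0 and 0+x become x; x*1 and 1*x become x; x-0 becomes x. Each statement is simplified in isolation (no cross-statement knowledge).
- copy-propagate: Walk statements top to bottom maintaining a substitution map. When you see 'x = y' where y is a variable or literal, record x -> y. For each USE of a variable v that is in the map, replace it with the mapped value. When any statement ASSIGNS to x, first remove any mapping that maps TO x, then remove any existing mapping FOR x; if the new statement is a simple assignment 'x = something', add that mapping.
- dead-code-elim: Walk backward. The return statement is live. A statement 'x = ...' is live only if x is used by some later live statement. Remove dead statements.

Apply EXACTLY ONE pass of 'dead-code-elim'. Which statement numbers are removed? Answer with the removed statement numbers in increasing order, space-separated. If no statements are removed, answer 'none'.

Backward liveness scan:
Stmt 1 'y = 5': KEEP (y is live); live-in = []
Stmt 2 'z = y': DEAD (z not in live set ['y'])
Stmt 3 'b = 8': DEAD (b not in live set ['y'])
Stmt 4 'a = b': DEAD (a not in live set ['y'])
Stmt 5 't = a * 6': DEAD (t not in live set ['y'])
Stmt 6 'return y': KEEP (return); live-in = ['y']
Removed statement numbers: [2, 3, 4, 5]
Surviving IR:
  y = 5
  return y

Answer: 2 3 4 5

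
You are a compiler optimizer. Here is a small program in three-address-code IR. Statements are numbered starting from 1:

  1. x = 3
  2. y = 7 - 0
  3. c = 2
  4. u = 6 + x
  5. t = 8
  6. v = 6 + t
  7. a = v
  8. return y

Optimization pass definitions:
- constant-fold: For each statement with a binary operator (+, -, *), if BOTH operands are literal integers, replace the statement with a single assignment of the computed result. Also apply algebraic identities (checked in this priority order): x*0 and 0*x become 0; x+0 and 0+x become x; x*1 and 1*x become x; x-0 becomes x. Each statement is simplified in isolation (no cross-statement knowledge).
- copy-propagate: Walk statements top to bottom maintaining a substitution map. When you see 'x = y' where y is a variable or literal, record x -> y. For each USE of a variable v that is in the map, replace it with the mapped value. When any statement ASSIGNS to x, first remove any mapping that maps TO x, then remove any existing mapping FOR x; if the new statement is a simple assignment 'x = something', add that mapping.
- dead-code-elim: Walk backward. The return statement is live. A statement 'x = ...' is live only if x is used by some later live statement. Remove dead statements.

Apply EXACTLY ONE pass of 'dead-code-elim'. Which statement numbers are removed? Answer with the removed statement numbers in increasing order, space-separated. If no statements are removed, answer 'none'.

Backward liveness scan:
Stmt 1 'x = 3': DEAD (x not in live set [])
Stmt 2 'y = 7 - 0': KEEP (y is live); live-in = []
Stmt 3 'c = 2': DEAD (c not in live set ['y'])
Stmt 4 'u = 6 + x': DEAD (u not in live set ['y'])
Stmt 5 't = 8': DEAD (t not in live set ['y'])
Stmt 6 'v = 6 + t': DEAD (v not in live set ['y'])
Stmt 7 'a = v': DEAD (a not in live set ['y'])
Stmt 8 'return y': KEEP (return); live-in = ['y']
Removed statement numbers: [1, 3, 4, 5, 6, 7]
Surviving IR:
  y = 7 - 0
  return y

Answer: 1 3 4 5 6 7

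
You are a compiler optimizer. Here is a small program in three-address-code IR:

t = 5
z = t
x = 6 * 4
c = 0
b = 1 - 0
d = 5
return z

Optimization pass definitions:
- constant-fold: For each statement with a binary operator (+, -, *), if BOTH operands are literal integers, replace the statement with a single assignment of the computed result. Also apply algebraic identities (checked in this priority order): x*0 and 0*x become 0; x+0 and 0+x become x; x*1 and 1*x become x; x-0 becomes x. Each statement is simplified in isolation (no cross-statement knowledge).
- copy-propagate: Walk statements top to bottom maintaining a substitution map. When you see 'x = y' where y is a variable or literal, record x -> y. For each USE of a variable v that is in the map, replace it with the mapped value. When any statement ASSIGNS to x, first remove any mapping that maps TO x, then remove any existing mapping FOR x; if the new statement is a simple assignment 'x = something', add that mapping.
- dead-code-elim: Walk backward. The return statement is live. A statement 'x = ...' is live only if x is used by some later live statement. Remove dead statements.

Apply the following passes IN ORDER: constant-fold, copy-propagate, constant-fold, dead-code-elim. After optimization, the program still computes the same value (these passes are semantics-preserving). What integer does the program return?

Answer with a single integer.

Answer: 5

Derivation:
Initial IR:
  t = 5
  z = t
  x = 6 * 4
  c = 0
  b = 1 - 0
  d = 5
  return z
After constant-fold (7 stmts):
  t = 5
  z = t
  x = 24
  c = 0
  b = 1
  d = 5
  return z
After copy-propagate (7 stmts):
  t = 5
  z = 5
  x = 24
  c = 0
  b = 1
  d = 5
  return 5
After constant-fold (7 stmts):
  t = 5
  z = 5
  x = 24
  c = 0
  b = 1
  d = 5
  return 5
After dead-code-elim (1 stmts):
  return 5
Evaluate:
  t = 5  =>  t = 5
  z = t  =>  z = 5
  x = 6 * 4  =>  x = 24
  c = 0  =>  c = 0
  b = 1 - 0  =>  b = 1
  d = 5  =>  d = 5
  return z = 5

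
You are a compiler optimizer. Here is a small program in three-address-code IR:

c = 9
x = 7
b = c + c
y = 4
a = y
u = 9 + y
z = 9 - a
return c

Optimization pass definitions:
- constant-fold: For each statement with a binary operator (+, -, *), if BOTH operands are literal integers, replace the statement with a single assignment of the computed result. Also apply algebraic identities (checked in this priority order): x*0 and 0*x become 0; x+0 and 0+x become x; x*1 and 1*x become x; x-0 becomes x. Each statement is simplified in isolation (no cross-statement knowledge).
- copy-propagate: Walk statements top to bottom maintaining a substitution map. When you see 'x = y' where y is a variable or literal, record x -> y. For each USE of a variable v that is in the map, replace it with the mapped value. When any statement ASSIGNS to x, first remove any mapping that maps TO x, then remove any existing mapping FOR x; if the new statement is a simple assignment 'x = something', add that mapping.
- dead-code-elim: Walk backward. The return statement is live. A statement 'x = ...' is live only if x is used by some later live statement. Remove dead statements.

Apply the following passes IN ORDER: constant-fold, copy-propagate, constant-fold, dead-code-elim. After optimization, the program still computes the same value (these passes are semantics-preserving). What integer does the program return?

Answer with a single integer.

Initial IR:
  c = 9
  x = 7
  b = c + c
  y = 4
  a = y
  u = 9 + y
  z = 9 - a
  return c
After constant-fold (8 stmts):
  c = 9
  x = 7
  b = c + c
  y = 4
  a = y
  u = 9 + y
  z = 9 - a
  return c
After copy-propagate (8 stmts):
  c = 9
  x = 7
  b = 9 + 9
  y = 4
  a = 4
  u = 9 + 4
  z = 9 - 4
  return 9
After constant-fold (8 stmts):
  c = 9
  x = 7
  b = 18
  y = 4
  a = 4
  u = 13
  z = 5
  return 9
After dead-code-elim (1 stmts):
  return 9
Evaluate:
  c = 9  =>  c = 9
  x = 7  =>  x = 7
  b = c + c  =>  b = 18
  y = 4  =>  y = 4
  a = y  =>  a = 4
  u = 9 + y  =>  u = 13
  z = 9 - a  =>  z = 5
  return c = 9

Answer: 9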